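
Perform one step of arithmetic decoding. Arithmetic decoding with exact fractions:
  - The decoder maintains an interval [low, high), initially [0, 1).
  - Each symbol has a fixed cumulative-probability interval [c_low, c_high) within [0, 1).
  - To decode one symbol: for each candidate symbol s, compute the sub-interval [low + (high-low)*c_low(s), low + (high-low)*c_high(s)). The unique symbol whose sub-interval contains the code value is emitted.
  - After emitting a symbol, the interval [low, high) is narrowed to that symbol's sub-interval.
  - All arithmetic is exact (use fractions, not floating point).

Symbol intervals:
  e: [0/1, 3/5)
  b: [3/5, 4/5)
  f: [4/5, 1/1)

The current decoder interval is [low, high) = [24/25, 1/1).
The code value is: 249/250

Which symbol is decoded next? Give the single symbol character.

Interval width = high − low = 1/1 − 24/25 = 1/25
Scaled code = (code − low) / width = (249/250 − 24/25) / 1/25 = 9/10
  e: [0/1, 3/5) 
  b: [3/5, 4/5) 
  f: [4/5, 1/1) ← scaled code falls here ✓

Answer: f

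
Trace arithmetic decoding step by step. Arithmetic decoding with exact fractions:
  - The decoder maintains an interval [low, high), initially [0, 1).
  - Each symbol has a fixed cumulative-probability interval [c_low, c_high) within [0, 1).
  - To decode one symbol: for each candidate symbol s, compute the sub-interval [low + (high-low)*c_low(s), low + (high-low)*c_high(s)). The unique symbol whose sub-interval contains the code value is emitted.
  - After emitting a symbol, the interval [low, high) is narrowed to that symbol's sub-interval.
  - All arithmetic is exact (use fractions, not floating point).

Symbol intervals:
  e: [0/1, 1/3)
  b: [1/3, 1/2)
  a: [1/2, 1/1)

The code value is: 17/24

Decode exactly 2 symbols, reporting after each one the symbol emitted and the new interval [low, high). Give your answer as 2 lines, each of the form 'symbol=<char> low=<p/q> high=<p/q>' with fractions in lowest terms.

Step 1: interval [0/1, 1/1), width = 1/1 - 0/1 = 1/1
  'e': [0/1 + 1/1*0/1, 0/1 + 1/1*1/3) = [0/1, 1/3)
  'b': [0/1 + 1/1*1/3, 0/1 + 1/1*1/2) = [1/3, 1/2)
  'a': [0/1 + 1/1*1/2, 0/1 + 1/1*1/1) = [1/2, 1/1) <- contains code 17/24
  emit 'a', narrow to [1/2, 1/1)
Step 2: interval [1/2, 1/1), width = 1/1 - 1/2 = 1/2
  'e': [1/2 + 1/2*0/1, 1/2 + 1/2*1/3) = [1/2, 2/3)
  'b': [1/2 + 1/2*1/3, 1/2 + 1/2*1/2) = [2/3, 3/4) <- contains code 17/24
  'a': [1/2 + 1/2*1/2, 1/2 + 1/2*1/1) = [3/4, 1/1)
  emit 'b', narrow to [2/3, 3/4)

Answer: symbol=a low=1/2 high=1/1
symbol=b low=2/3 high=3/4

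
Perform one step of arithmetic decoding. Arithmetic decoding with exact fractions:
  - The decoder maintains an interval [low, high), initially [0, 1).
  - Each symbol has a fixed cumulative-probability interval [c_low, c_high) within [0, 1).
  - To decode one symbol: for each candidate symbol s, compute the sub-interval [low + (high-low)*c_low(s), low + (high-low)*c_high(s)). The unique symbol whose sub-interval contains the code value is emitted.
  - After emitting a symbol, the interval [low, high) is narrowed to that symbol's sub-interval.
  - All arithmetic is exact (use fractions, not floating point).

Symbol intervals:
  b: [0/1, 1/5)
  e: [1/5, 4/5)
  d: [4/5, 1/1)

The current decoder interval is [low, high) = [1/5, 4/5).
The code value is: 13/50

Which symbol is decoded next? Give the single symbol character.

Answer: b

Derivation:
Interval width = high − low = 4/5 − 1/5 = 3/5
Scaled code = (code − low) / width = (13/50 − 1/5) / 3/5 = 1/10
  b: [0/1, 1/5) ← scaled code falls here ✓
  e: [1/5, 4/5) 
  d: [4/5, 1/1) 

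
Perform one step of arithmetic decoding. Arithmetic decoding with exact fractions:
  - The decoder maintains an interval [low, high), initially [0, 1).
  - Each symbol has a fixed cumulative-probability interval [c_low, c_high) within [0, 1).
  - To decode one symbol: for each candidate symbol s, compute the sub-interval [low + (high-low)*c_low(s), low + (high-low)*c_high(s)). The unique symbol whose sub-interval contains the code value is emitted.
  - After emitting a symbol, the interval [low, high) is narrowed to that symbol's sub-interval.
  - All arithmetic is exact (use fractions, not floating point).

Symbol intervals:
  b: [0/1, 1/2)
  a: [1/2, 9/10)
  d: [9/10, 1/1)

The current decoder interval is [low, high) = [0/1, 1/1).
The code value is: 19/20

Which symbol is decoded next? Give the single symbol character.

Answer: d

Derivation:
Interval width = high − low = 1/1 − 0/1 = 1/1
Scaled code = (code − low) / width = (19/20 − 0/1) / 1/1 = 19/20
  b: [0/1, 1/2) 
  a: [1/2, 9/10) 
  d: [9/10, 1/1) ← scaled code falls here ✓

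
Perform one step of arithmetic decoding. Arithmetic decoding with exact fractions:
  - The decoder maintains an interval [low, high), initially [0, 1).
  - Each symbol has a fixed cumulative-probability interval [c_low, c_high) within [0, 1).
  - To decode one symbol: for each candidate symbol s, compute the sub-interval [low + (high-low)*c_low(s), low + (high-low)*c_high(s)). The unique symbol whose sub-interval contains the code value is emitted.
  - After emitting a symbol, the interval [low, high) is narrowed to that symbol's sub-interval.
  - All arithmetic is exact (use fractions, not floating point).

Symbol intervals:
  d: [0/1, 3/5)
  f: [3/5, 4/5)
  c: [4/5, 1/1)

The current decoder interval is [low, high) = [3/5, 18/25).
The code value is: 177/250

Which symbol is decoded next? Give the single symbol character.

Interval width = high − low = 18/25 − 3/5 = 3/25
Scaled code = (code − low) / width = (177/250 − 3/5) / 3/25 = 9/10
  d: [0/1, 3/5) 
  f: [3/5, 4/5) 
  c: [4/5, 1/1) ← scaled code falls here ✓

Answer: c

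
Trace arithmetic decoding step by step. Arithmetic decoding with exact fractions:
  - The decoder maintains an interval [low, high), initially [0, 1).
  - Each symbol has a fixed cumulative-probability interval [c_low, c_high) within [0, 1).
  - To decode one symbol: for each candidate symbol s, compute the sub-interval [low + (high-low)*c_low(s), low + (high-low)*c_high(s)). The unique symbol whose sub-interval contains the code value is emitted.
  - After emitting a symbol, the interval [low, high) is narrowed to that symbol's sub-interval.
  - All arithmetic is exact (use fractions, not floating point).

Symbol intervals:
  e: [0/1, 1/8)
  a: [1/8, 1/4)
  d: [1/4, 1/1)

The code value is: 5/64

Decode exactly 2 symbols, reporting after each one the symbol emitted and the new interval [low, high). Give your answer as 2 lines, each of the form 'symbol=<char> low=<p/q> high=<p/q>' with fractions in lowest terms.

Answer: symbol=e low=0/1 high=1/8
symbol=d low=1/32 high=1/8

Derivation:
Step 1: interval [0/1, 1/1), width = 1/1 - 0/1 = 1/1
  'e': [0/1 + 1/1*0/1, 0/1 + 1/1*1/8) = [0/1, 1/8) <- contains code 5/64
  'a': [0/1 + 1/1*1/8, 0/1 + 1/1*1/4) = [1/8, 1/4)
  'd': [0/1 + 1/1*1/4, 0/1 + 1/1*1/1) = [1/4, 1/1)
  emit 'e', narrow to [0/1, 1/8)
Step 2: interval [0/1, 1/8), width = 1/8 - 0/1 = 1/8
  'e': [0/1 + 1/8*0/1, 0/1 + 1/8*1/8) = [0/1, 1/64)
  'a': [0/1 + 1/8*1/8, 0/1 + 1/8*1/4) = [1/64, 1/32)
  'd': [0/1 + 1/8*1/4, 0/1 + 1/8*1/1) = [1/32, 1/8) <- contains code 5/64
  emit 'd', narrow to [1/32, 1/8)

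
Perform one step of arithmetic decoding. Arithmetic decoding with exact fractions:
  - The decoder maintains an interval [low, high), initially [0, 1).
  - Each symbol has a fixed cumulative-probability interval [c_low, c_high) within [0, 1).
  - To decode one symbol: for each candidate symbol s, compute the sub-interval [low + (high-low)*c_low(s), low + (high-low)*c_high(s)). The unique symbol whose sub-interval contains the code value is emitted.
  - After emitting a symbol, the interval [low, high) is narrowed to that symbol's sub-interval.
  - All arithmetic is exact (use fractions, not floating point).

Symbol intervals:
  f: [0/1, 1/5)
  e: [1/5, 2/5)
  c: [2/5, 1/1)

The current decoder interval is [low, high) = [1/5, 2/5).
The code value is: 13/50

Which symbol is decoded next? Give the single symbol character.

Answer: e

Derivation:
Interval width = high − low = 2/5 − 1/5 = 1/5
Scaled code = (code − low) / width = (13/50 − 1/5) / 1/5 = 3/10
  f: [0/1, 1/5) 
  e: [1/5, 2/5) ← scaled code falls here ✓
  c: [2/5, 1/1) 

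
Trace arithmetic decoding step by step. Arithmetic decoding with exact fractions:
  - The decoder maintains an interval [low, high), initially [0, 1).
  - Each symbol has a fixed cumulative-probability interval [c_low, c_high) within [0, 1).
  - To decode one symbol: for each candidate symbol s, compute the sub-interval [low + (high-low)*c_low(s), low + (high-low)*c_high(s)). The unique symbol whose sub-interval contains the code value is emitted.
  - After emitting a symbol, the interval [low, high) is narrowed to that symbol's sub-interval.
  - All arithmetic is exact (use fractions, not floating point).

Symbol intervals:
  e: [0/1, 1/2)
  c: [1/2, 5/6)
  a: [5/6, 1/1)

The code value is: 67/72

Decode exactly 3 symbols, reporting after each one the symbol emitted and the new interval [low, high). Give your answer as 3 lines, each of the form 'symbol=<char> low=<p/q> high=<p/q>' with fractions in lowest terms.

Answer: symbol=a low=5/6 high=1/1
symbol=c low=11/12 high=35/36
symbol=e low=11/12 high=17/18

Derivation:
Step 1: interval [0/1, 1/1), width = 1/1 - 0/1 = 1/1
  'e': [0/1 + 1/1*0/1, 0/1 + 1/1*1/2) = [0/1, 1/2)
  'c': [0/1 + 1/1*1/2, 0/1 + 1/1*5/6) = [1/2, 5/6)
  'a': [0/1 + 1/1*5/6, 0/1 + 1/1*1/1) = [5/6, 1/1) <- contains code 67/72
  emit 'a', narrow to [5/6, 1/1)
Step 2: interval [5/6, 1/1), width = 1/1 - 5/6 = 1/6
  'e': [5/6 + 1/6*0/1, 5/6 + 1/6*1/2) = [5/6, 11/12)
  'c': [5/6 + 1/6*1/2, 5/6 + 1/6*5/6) = [11/12, 35/36) <- contains code 67/72
  'a': [5/6 + 1/6*5/6, 5/6 + 1/6*1/1) = [35/36, 1/1)
  emit 'c', narrow to [11/12, 35/36)
Step 3: interval [11/12, 35/36), width = 35/36 - 11/12 = 1/18
  'e': [11/12 + 1/18*0/1, 11/12 + 1/18*1/2) = [11/12, 17/18) <- contains code 67/72
  'c': [11/12 + 1/18*1/2, 11/12 + 1/18*5/6) = [17/18, 26/27)
  'a': [11/12 + 1/18*5/6, 11/12 + 1/18*1/1) = [26/27, 35/36)
  emit 'e', narrow to [11/12, 17/18)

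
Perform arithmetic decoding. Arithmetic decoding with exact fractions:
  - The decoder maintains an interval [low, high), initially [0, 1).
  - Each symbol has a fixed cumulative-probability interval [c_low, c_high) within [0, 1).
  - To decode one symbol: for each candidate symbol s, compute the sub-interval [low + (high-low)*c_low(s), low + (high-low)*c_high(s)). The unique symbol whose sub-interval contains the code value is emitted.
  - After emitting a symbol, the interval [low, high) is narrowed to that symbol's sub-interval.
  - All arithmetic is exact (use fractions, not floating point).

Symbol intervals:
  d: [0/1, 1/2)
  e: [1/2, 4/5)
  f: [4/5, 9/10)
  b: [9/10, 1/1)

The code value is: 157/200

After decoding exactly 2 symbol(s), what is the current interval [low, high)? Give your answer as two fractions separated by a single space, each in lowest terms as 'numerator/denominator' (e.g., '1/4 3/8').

Step 1: interval [0/1, 1/1), width = 1/1 - 0/1 = 1/1
  'd': [0/1 + 1/1*0/1, 0/1 + 1/1*1/2) = [0/1, 1/2)
  'e': [0/1 + 1/1*1/2, 0/1 + 1/1*4/5) = [1/2, 4/5) <- contains code 157/200
  'f': [0/1 + 1/1*4/5, 0/1 + 1/1*9/10) = [4/5, 9/10)
  'b': [0/1 + 1/1*9/10, 0/1 + 1/1*1/1) = [9/10, 1/1)
  emit 'e', narrow to [1/2, 4/5)
Step 2: interval [1/2, 4/5), width = 4/5 - 1/2 = 3/10
  'd': [1/2 + 3/10*0/1, 1/2 + 3/10*1/2) = [1/2, 13/20)
  'e': [1/2 + 3/10*1/2, 1/2 + 3/10*4/5) = [13/20, 37/50)
  'f': [1/2 + 3/10*4/5, 1/2 + 3/10*9/10) = [37/50, 77/100)
  'b': [1/2 + 3/10*9/10, 1/2 + 3/10*1/1) = [77/100, 4/5) <- contains code 157/200
  emit 'b', narrow to [77/100, 4/5)

Answer: 77/100 4/5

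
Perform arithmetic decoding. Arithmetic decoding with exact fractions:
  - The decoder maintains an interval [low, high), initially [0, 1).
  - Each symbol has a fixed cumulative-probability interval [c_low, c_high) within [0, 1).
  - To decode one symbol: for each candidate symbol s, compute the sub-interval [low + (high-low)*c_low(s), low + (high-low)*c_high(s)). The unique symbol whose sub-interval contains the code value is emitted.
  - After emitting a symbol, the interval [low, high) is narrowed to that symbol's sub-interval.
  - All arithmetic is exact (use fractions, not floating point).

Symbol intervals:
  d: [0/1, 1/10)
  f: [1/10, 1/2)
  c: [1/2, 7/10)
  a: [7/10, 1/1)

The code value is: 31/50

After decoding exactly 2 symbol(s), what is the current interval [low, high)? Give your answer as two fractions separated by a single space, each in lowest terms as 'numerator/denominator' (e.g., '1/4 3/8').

Answer: 3/5 16/25

Derivation:
Step 1: interval [0/1, 1/1), width = 1/1 - 0/1 = 1/1
  'd': [0/1 + 1/1*0/1, 0/1 + 1/1*1/10) = [0/1, 1/10)
  'f': [0/1 + 1/1*1/10, 0/1 + 1/1*1/2) = [1/10, 1/2)
  'c': [0/1 + 1/1*1/2, 0/1 + 1/1*7/10) = [1/2, 7/10) <- contains code 31/50
  'a': [0/1 + 1/1*7/10, 0/1 + 1/1*1/1) = [7/10, 1/1)
  emit 'c', narrow to [1/2, 7/10)
Step 2: interval [1/2, 7/10), width = 7/10 - 1/2 = 1/5
  'd': [1/2 + 1/5*0/1, 1/2 + 1/5*1/10) = [1/2, 13/25)
  'f': [1/2 + 1/5*1/10, 1/2 + 1/5*1/2) = [13/25, 3/5)
  'c': [1/2 + 1/5*1/2, 1/2 + 1/5*7/10) = [3/5, 16/25) <- contains code 31/50
  'a': [1/2 + 1/5*7/10, 1/2 + 1/5*1/1) = [16/25, 7/10)
  emit 'c', narrow to [3/5, 16/25)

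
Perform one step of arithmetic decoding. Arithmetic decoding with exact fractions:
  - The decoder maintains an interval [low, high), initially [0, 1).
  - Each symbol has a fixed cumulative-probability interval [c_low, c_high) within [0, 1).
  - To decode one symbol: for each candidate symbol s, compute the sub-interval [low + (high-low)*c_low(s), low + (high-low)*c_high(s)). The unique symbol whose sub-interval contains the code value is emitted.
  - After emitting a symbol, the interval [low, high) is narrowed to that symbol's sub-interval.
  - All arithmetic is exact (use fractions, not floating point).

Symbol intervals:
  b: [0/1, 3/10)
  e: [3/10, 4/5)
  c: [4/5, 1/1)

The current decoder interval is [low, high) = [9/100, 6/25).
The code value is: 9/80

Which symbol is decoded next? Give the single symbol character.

Answer: b

Derivation:
Interval width = high − low = 6/25 − 9/100 = 3/20
Scaled code = (code − low) / width = (9/80 − 9/100) / 3/20 = 3/20
  b: [0/1, 3/10) ← scaled code falls here ✓
  e: [3/10, 4/5) 
  c: [4/5, 1/1) 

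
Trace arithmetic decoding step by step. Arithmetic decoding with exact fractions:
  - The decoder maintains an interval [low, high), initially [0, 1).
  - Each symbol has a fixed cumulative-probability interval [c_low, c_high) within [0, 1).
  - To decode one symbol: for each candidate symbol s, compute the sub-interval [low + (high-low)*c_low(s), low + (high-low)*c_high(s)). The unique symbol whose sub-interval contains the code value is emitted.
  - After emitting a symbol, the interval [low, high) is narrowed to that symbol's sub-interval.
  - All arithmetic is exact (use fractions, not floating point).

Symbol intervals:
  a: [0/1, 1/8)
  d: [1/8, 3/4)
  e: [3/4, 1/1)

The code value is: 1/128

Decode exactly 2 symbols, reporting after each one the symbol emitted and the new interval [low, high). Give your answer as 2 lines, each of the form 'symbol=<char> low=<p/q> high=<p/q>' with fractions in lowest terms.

Answer: symbol=a low=0/1 high=1/8
symbol=a low=0/1 high=1/64

Derivation:
Step 1: interval [0/1, 1/1), width = 1/1 - 0/1 = 1/1
  'a': [0/1 + 1/1*0/1, 0/1 + 1/1*1/8) = [0/1, 1/8) <- contains code 1/128
  'd': [0/1 + 1/1*1/8, 0/1 + 1/1*3/4) = [1/8, 3/4)
  'e': [0/1 + 1/1*3/4, 0/1 + 1/1*1/1) = [3/4, 1/1)
  emit 'a', narrow to [0/1, 1/8)
Step 2: interval [0/1, 1/8), width = 1/8 - 0/1 = 1/8
  'a': [0/1 + 1/8*0/1, 0/1 + 1/8*1/8) = [0/1, 1/64) <- contains code 1/128
  'd': [0/1 + 1/8*1/8, 0/1 + 1/8*3/4) = [1/64, 3/32)
  'e': [0/1 + 1/8*3/4, 0/1 + 1/8*1/1) = [3/32, 1/8)
  emit 'a', narrow to [0/1, 1/64)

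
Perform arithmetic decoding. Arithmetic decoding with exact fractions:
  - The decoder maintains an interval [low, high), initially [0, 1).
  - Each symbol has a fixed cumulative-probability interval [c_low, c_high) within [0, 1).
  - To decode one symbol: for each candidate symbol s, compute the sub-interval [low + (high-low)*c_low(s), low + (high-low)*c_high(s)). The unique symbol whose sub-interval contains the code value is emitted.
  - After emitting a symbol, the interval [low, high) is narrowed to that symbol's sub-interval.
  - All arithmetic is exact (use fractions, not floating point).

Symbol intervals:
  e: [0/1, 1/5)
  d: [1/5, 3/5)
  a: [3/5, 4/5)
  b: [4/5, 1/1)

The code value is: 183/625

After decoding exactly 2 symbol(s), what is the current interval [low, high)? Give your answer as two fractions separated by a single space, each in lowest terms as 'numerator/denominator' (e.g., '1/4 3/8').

Step 1: interval [0/1, 1/1), width = 1/1 - 0/1 = 1/1
  'e': [0/1 + 1/1*0/1, 0/1 + 1/1*1/5) = [0/1, 1/5)
  'd': [0/1 + 1/1*1/5, 0/1 + 1/1*3/5) = [1/5, 3/5) <- contains code 183/625
  'a': [0/1 + 1/1*3/5, 0/1 + 1/1*4/5) = [3/5, 4/5)
  'b': [0/1 + 1/1*4/5, 0/1 + 1/1*1/1) = [4/5, 1/1)
  emit 'd', narrow to [1/5, 3/5)
Step 2: interval [1/5, 3/5), width = 3/5 - 1/5 = 2/5
  'e': [1/5 + 2/5*0/1, 1/5 + 2/5*1/5) = [1/5, 7/25)
  'd': [1/5 + 2/5*1/5, 1/5 + 2/5*3/5) = [7/25, 11/25) <- contains code 183/625
  'a': [1/5 + 2/5*3/5, 1/5 + 2/5*4/5) = [11/25, 13/25)
  'b': [1/5 + 2/5*4/5, 1/5 + 2/5*1/1) = [13/25, 3/5)
  emit 'd', narrow to [7/25, 11/25)

Answer: 7/25 11/25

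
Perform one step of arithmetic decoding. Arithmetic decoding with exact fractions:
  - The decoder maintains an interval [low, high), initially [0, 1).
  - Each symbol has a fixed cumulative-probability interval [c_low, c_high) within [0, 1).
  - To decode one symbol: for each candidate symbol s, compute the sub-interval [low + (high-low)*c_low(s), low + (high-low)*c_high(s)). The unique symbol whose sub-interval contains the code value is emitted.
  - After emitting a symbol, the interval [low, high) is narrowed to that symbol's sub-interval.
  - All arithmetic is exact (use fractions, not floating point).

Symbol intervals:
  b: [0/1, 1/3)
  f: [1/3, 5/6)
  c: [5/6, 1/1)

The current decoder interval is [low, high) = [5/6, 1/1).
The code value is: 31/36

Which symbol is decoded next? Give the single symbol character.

Interval width = high − low = 1/1 − 5/6 = 1/6
Scaled code = (code − low) / width = (31/36 − 5/6) / 1/6 = 1/6
  b: [0/1, 1/3) ← scaled code falls here ✓
  f: [1/3, 5/6) 
  c: [5/6, 1/1) 

Answer: b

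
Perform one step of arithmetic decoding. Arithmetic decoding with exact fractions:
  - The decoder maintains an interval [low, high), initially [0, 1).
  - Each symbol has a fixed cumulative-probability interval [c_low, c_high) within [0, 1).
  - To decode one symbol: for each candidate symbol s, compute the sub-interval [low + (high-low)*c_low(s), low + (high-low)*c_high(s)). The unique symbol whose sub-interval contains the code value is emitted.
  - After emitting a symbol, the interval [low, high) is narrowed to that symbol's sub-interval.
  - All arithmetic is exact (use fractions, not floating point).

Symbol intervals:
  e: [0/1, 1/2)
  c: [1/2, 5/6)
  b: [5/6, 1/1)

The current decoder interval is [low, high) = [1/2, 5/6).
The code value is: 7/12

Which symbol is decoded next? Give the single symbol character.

Interval width = high − low = 5/6 − 1/2 = 1/3
Scaled code = (code − low) / width = (7/12 − 1/2) / 1/3 = 1/4
  e: [0/1, 1/2) ← scaled code falls here ✓
  c: [1/2, 5/6) 
  b: [5/6, 1/1) 

Answer: e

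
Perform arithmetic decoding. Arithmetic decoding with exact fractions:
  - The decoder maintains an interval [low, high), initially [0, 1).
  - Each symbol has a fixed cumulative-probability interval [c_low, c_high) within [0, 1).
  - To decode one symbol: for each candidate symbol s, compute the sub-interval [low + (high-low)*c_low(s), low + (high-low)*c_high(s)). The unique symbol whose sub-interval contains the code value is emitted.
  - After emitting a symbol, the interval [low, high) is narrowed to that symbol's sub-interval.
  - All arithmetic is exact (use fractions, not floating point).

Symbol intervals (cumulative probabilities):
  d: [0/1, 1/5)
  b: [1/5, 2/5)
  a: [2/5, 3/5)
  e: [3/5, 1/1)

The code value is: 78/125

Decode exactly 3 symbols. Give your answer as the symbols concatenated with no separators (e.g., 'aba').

Answer: edb

Derivation:
Step 1: interval [0/1, 1/1), width = 1/1 - 0/1 = 1/1
  'd': [0/1 + 1/1*0/1, 0/1 + 1/1*1/5) = [0/1, 1/5)
  'b': [0/1 + 1/1*1/5, 0/1 + 1/1*2/5) = [1/5, 2/5)
  'a': [0/1 + 1/1*2/5, 0/1 + 1/1*3/5) = [2/5, 3/5)
  'e': [0/1 + 1/1*3/5, 0/1 + 1/1*1/1) = [3/5, 1/1) <- contains code 78/125
  emit 'e', narrow to [3/5, 1/1)
Step 2: interval [3/5, 1/1), width = 1/1 - 3/5 = 2/5
  'd': [3/5 + 2/5*0/1, 3/5 + 2/5*1/5) = [3/5, 17/25) <- contains code 78/125
  'b': [3/5 + 2/5*1/5, 3/5 + 2/5*2/5) = [17/25, 19/25)
  'a': [3/5 + 2/5*2/5, 3/5 + 2/5*3/5) = [19/25, 21/25)
  'e': [3/5 + 2/5*3/5, 3/5 + 2/5*1/1) = [21/25, 1/1)
  emit 'd', narrow to [3/5, 17/25)
Step 3: interval [3/5, 17/25), width = 17/25 - 3/5 = 2/25
  'd': [3/5 + 2/25*0/1, 3/5 + 2/25*1/5) = [3/5, 77/125)
  'b': [3/5 + 2/25*1/5, 3/5 + 2/25*2/5) = [77/125, 79/125) <- contains code 78/125
  'a': [3/5 + 2/25*2/5, 3/5 + 2/25*3/5) = [79/125, 81/125)
  'e': [3/5 + 2/25*3/5, 3/5 + 2/25*1/1) = [81/125, 17/25)
  emit 'b', narrow to [77/125, 79/125)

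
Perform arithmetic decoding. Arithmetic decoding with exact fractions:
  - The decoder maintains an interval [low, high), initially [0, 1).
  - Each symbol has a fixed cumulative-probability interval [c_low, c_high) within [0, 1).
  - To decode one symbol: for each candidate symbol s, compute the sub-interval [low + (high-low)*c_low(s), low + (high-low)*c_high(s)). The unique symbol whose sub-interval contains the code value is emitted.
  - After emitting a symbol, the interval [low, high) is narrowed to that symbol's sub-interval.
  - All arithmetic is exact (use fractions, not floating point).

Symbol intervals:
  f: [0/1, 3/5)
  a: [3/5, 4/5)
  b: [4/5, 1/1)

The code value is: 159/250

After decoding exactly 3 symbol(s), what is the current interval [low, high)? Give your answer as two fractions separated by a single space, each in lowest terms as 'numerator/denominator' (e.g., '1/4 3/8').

Step 1: interval [0/1, 1/1), width = 1/1 - 0/1 = 1/1
  'f': [0/1 + 1/1*0/1, 0/1 + 1/1*3/5) = [0/1, 3/5)
  'a': [0/1 + 1/1*3/5, 0/1 + 1/1*4/5) = [3/5, 4/5) <- contains code 159/250
  'b': [0/1 + 1/1*4/5, 0/1 + 1/1*1/1) = [4/5, 1/1)
  emit 'a', narrow to [3/5, 4/5)
Step 2: interval [3/5, 4/5), width = 4/5 - 3/5 = 1/5
  'f': [3/5 + 1/5*0/1, 3/5 + 1/5*3/5) = [3/5, 18/25) <- contains code 159/250
  'a': [3/5 + 1/5*3/5, 3/5 + 1/5*4/5) = [18/25, 19/25)
  'b': [3/5 + 1/5*4/5, 3/5 + 1/5*1/1) = [19/25, 4/5)
  emit 'f', narrow to [3/5, 18/25)
Step 3: interval [3/5, 18/25), width = 18/25 - 3/5 = 3/25
  'f': [3/5 + 3/25*0/1, 3/5 + 3/25*3/5) = [3/5, 84/125) <- contains code 159/250
  'a': [3/5 + 3/25*3/5, 3/5 + 3/25*4/5) = [84/125, 87/125)
  'b': [3/5 + 3/25*4/5, 3/5 + 3/25*1/1) = [87/125, 18/25)
  emit 'f', narrow to [3/5, 84/125)

Answer: 3/5 84/125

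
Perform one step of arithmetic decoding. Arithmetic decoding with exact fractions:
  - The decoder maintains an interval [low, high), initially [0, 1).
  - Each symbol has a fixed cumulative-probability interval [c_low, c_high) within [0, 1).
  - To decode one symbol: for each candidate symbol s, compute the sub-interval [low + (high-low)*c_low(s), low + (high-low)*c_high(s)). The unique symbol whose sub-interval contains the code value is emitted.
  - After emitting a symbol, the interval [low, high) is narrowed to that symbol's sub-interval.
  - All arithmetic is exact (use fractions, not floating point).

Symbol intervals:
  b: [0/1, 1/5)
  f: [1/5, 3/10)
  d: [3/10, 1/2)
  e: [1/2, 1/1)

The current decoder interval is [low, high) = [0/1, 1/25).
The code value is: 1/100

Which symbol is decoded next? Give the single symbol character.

Interval width = high − low = 1/25 − 0/1 = 1/25
Scaled code = (code − low) / width = (1/100 − 0/1) / 1/25 = 1/4
  b: [0/1, 1/5) 
  f: [1/5, 3/10) ← scaled code falls here ✓
  d: [3/10, 1/2) 
  e: [1/2, 1/1) 

Answer: f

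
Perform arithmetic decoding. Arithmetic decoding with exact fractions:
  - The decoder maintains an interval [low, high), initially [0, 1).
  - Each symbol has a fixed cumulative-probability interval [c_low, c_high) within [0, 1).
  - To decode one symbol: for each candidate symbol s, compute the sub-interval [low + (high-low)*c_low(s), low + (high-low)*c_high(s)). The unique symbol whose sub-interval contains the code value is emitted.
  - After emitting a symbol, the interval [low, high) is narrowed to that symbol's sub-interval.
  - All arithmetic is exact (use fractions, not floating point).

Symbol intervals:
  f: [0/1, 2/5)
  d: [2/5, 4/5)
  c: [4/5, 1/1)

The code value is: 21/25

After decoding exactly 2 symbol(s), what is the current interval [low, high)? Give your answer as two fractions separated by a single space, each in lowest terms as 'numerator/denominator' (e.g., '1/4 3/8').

Answer: 4/5 22/25

Derivation:
Step 1: interval [0/1, 1/1), width = 1/1 - 0/1 = 1/1
  'f': [0/1 + 1/1*0/1, 0/1 + 1/1*2/5) = [0/1, 2/5)
  'd': [0/1 + 1/1*2/5, 0/1 + 1/1*4/5) = [2/5, 4/5)
  'c': [0/1 + 1/1*4/5, 0/1 + 1/1*1/1) = [4/5, 1/1) <- contains code 21/25
  emit 'c', narrow to [4/5, 1/1)
Step 2: interval [4/5, 1/1), width = 1/1 - 4/5 = 1/5
  'f': [4/5 + 1/5*0/1, 4/5 + 1/5*2/5) = [4/5, 22/25) <- contains code 21/25
  'd': [4/5 + 1/5*2/5, 4/5 + 1/5*4/5) = [22/25, 24/25)
  'c': [4/5 + 1/5*4/5, 4/5 + 1/5*1/1) = [24/25, 1/1)
  emit 'f', narrow to [4/5, 22/25)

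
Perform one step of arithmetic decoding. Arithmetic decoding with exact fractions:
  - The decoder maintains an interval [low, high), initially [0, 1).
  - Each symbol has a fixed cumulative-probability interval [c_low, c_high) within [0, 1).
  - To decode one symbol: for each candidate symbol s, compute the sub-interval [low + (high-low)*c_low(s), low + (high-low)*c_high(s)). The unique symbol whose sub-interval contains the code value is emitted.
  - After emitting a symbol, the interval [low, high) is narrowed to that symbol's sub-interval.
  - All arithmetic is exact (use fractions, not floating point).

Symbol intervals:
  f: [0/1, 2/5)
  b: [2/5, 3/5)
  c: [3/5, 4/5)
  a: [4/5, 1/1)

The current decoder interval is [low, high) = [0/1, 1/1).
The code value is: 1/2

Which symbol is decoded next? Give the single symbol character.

Interval width = high − low = 1/1 − 0/1 = 1/1
Scaled code = (code − low) / width = (1/2 − 0/1) / 1/1 = 1/2
  f: [0/1, 2/5) 
  b: [2/5, 3/5) ← scaled code falls here ✓
  c: [3/5, 4/5) 
  a: [4/5, 1/1) 

Answer: b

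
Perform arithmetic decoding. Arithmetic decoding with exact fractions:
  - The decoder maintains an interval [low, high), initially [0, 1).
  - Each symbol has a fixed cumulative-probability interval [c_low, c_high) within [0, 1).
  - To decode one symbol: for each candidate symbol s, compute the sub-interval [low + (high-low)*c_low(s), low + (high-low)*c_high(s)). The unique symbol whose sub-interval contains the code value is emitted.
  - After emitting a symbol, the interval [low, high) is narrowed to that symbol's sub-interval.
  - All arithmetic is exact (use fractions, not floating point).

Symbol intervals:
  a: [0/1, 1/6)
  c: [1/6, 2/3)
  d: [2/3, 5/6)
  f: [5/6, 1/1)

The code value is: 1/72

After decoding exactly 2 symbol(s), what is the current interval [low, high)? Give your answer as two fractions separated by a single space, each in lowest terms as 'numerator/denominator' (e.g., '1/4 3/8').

Answer: 0/1 1/36

Derivation:
Step 1: interval [0/1, 1/1), width = 1/1 - 0/1 = 1/1
  'a': [0/1 + 1/1*0/1, 0/1 + 1/1*1/6) = [0/1, 1/6) <- contains code 1/72
  'c': [0/1 + 1/1*1/6, 0/1 + 1/1*2/3) = [1/6, 2/3)
  'd': [0/1 + 1/1*2/3, 0/1 + 1/1*5/6) = [2/3, 5/6)
  'f': [0/1 + 1/1*5/6, 0/1 + 1/1*1/1) = [5/6, 1/1)
  emit 'a', narrow to [0/1, 1/6)
Step 2: interval [0/1, 1/6), width = 1/6 - 0/1 = 1/6
  'a': [0/1 + 1/6*0/1, 0/1 + 1/6*1/6) = [0/1, 1/36) <- contains code 1/72
  'c': [0/1 + 1/6*1/6, 0/1 + 1/6*2/3) = [1/36, 1/9)
  'd': [0/1 + 1/6*2/3, 0/1 + 1/6*5/6) = [1/9, 5/36)
  'f': [0/1 + 1/6*5/6, 0/1 + 1/6*1/1) = [5/36, 1/6)
  emit 'a', narrow to [0/1, 1/36)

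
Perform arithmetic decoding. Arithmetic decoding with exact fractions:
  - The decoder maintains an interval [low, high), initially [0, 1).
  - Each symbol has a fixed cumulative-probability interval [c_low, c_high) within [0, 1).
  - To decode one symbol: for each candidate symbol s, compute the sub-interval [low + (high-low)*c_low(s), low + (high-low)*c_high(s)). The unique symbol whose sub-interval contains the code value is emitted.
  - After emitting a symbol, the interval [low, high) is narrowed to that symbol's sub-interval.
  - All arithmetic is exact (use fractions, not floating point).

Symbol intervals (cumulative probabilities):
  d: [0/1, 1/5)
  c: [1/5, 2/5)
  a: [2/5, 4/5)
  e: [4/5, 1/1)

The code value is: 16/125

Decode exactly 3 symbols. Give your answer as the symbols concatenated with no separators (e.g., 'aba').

Answer: daa

Derivation:
Step 1: interval [0/1, 1/1), width = 1/1 - 0/1 = 1/1
  'd': [0/1 + 1/1*0/1, 0/1 + 1/1*1/5) = [0/1, 1/5) <- contains code 16/125
  'c': [0/1 + 1/1*1/5, 0/1 + 1/1*2/5) = [1/5, 2/5)
  'a': [0/1 + 1/1*2/5, 0/1 + 1/1*4/5) = [2/5, 4/5)
  'e': [0/1 + 1/1*4/5, 0/1 + 1/1*1/1) = [4/5, 1/1)
  emit 'd', narrow to [0/1, 1/5)
Step 2: interval [0/1, 1/5), width = 1/5 - 0/1 = 1/5
  'd': [0/1 + 1/5*0/1, 0/1 + 1/5*1/5) = [0/1, 1/25)
  'c': [0/1 + 1/5*1/5, 0/1 + 1/5*2/5) = [1/25, 2/25)
  'a': [0/1 + 1/5*2/5, 0/1 + 1/5*4/5) = [2/25, 4/25) <- contains code 16/125
  'e': [0/1 + 1/5*4/5, 0/1 + 1/5*1/1) = [4/25, 1/5)
  emit 'a', narrow to [2/25, 4/25)
Step 3: interval [2/25, 4/25), width = 4/25 - 2/25 = 2/25
  'd': [2/25 + 2/25*0/1, 2/25 + 2/25*1/5) = [2/25, 12/125)
  'c': [2/25 + 2/25*1/5, 2/25 + 2/25*2/5) = [12/125, 14/125)
  'a': [2/25 + 2/25*2/5, 2/25 + 2/25*4/5) = [14/125, 18/125) <- contains code 16/125
  'e': [2/25 + 2/25*4/5, 2/25 + 2/25*1/1) = [18/125, 4/25)
  emit 'a', narrow to [14/125, 18/125)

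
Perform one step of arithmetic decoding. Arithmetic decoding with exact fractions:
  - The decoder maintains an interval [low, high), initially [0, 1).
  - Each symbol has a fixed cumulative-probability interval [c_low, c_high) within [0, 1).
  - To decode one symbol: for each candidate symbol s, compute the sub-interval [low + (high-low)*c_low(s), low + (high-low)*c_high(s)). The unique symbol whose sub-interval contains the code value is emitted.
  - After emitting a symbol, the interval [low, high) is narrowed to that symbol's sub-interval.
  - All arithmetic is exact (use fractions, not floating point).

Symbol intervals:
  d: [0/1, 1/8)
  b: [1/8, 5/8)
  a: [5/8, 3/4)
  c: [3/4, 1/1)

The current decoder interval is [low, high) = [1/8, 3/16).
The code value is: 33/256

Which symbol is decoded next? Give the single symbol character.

Interval width = high − low = 3/16 − 1/8 = 1/16
Scaled code = (code − low) / width = (33/256 − 1/8) / 1/16 = 1/16
  d: [0/1, 1/8) ← scaled code falls here ✓
  b: [1/8, 5/8) 
  a: [5/8, 3/4) 
  c: [3/4, 1/1) 

Answer: d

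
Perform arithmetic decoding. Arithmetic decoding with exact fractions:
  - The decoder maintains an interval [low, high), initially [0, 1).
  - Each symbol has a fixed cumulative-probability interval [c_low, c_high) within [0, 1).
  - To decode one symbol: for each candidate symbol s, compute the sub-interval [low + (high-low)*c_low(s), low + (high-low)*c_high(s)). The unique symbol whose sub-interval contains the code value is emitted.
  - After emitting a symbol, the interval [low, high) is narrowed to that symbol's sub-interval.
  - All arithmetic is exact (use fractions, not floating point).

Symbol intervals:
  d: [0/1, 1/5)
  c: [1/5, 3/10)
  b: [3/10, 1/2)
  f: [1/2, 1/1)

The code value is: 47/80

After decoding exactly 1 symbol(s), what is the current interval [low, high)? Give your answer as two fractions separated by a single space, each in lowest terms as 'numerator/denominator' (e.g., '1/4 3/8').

Answer: 1/2 1/1

Derivation:
Step 1: interval [0/1, 1/1), width = 1/1 - 0/1 = 1/1
  'd': [0/1 + 1/1*0/1, 0/1 + 1/1*1/5) = [0/1, 1/5)
  'c': [0/1 + 1/1*1/5, 0/1 + 1/1*3/10) = [1/5, 3/10)
  'b': [0/1 + 1/1*3/10, 0/1 + 1/1*1/2) = [3/10, 1/2)
  'f': [0/1 + 1/1*1/2, 0/1 + 1/1*1/1) = [1/2, 1/1) <- contains code 47/80
  emit 'f', narrow to [1/2, 1/1)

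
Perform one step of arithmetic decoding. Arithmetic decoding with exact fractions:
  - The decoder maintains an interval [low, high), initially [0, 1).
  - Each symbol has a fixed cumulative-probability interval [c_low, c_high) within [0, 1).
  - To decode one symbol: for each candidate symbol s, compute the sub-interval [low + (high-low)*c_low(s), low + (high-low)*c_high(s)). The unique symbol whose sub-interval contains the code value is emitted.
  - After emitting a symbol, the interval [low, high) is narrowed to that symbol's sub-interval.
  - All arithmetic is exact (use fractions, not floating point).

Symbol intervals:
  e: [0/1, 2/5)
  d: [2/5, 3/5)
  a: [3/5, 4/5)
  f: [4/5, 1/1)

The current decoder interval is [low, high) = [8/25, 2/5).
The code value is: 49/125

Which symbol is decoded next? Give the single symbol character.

Answer: f

Derivation:
Interval width = high − low = 2/5 − 8/25 = 2/25
Scaled code = (code − low) / width = (49/125 − 8/25) / 2/25 = 9/10
  e: [0/1, 2/5) 
  d: [2/5, 3/5) 
  a: [3/5, 4/5) 
  f: [4/5, 1/1) ← scaled code falls here ✓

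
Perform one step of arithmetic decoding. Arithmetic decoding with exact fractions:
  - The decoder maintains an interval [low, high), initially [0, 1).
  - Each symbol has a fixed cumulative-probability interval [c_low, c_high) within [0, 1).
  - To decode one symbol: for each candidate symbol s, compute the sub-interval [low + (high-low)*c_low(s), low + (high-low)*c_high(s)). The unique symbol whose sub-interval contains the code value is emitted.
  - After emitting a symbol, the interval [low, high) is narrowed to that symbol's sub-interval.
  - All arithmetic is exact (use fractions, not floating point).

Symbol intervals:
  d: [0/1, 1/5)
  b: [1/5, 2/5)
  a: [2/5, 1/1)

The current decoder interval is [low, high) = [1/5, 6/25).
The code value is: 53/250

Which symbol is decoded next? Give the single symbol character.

Answer: b

Derivation:
Interval width = high − low = 6/25 − 1/5 = 1/25
Scaled code = (code − low) / width = (53/250 − 1/5) / 1/25 = 3/10
  d: [0/1, 1/5) 
  b: [1/5, 2/5) ← scaled code falls here ✓
  a: [2/5, 1/1) 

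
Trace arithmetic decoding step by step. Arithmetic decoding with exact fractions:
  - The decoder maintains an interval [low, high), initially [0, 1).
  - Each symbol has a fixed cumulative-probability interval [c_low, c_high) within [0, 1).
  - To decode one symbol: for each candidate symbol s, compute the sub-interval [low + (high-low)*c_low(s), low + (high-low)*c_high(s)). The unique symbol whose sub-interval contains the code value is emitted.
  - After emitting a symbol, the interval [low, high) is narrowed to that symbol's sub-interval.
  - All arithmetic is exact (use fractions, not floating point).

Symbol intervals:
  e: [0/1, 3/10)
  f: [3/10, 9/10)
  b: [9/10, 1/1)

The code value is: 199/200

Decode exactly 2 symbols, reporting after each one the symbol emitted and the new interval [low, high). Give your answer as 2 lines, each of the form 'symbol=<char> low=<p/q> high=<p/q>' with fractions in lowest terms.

Answer: symbol=b low=9/10 high=1/1
symbol=b low=99/100 high=1/1

Derivation:
Step 1: interval [0/1, 1/1), width = 1/1 - 0/1 = 1/1
  'e': [0/1 + 1/1*0/1, 0/1 + 1/1*3/10) = [0/1, 3/10)
  'f': [0/1 + 1/1*3/10, 0/1 + 1/1*9/10) = [3/10, 9/10)
  'b': [0/1 + 1/1*9/10, 0/1 + 1/1*1/1) = [9/10, 1/1) <- contains code 199/200
  emit 'b', narrow to [9/10, 1/1)
Step 2: interval [9/10, 1/1), width = 1/1 - 9/10 = 1/10
  'e': [9/10 + 1/10*0/1, 9/10 + 1/10*3/10) = [9/10, 93/100)
  'f': [9/10 + 1/10*3/10, 9/10 + 1/10*9/10) = [93/100, 99/100)
  'b': [9/10 + 1/10*9/10, 9/10 + 1/10*1/1) = [99/100, 1/1) <- contains code 199/200
  emit 'b', narrow to [99/100, 1/1)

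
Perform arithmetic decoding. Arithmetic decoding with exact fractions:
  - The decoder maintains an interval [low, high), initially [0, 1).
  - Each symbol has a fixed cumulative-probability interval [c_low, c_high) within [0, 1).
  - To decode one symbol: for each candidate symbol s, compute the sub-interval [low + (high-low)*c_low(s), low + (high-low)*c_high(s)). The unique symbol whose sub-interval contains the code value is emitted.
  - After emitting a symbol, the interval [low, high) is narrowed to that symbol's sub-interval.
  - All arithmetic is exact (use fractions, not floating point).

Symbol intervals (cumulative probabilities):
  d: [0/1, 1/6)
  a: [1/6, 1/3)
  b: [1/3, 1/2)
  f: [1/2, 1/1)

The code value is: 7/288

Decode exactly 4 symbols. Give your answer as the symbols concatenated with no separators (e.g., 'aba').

Answer: ddff

Derivation:
Step 1: interval [0/1, 1/1), width = 1/1 - 0/1 = 1/1
  'd': [0/1 + 1/1*0/1, 0/1 + 1/1*1/6) = [0/1, 1/6) <- contains code 7/288
  'a': [0/1 + 1/1*1/6, 0/1 + 1/1*1/3) = [1/6, 1/3)
  'b': [0/1 + 1/1*1/3, 0/1 + 1/1*1/2) = [1/3, 1/2)
  'f': [0/1 + 1/1*1/2, 0/1 + 1/1*1/1) = [1/2, 1/1)
  emit 'd', narrow to [0/1, 1/6)
Step 2: interval [0/1, 1/6), width = 1/6 - 0/1 = 1/6
  'd': [0/1 + 1/6*0/1, 0/1 + 1/6*1/6) = [0/1, 1/36) <- contains code 7/288
  'a': [0/1 + 1/6*1/6, 0/1 + 1/6*1/3) = [1/36, 1/18)
  'b': [0/1 + 1/6*1/3, 0/1 + 1/6*1/2) = [1/18, 1/12)
  'f': [0/1 + 1/6*1/2, 0/1 + 1/6*1/1) = [1/12, 1/6)
  emit 'd', narrow to [0/1, 1/36)
Step 3: interval [0/1, 1/36), width = 1/36 - 0/1 = 1/36
  'd': [0/1 + 1/36*0/1, 0/1 + 1/36*1/6) = [0/1, 1/216)
  'a': [0/1 + 1/36*1/6, 0/1 + 1/36*1/3) = [1/216, 1/108)
  'b': [0/1 + 1/36*1/3, 0/1 + 1/36*1/2) = [1/108, 1/72)
  'f': [0/1 + 1/36*1/2, 0/1 + 1/36*1/1) = [1/72, 1/36) <- contains code 7/288
  emit 'f', narrow to [1/72, 1/36)
Step 4: interval [1/72, 1/36), width = 1/36 - 1/72 = 1/72
  'd': [1/72 + 1/72*0/1, 1/72 + 1/72*1/6) = [1/72, 7/432)
  'a': [1/72 + 1/72*1/6, 1/72 + 1/72*1/3) = [7/432, 1/54)
  'b': [1/72 + 1/72*1/3, 1/72 + 1/72*1/2) = [1/54, 1/48)
  'f': [1/72 + 1/72*1/2, 1/72 + 1/72*1/1) = [1/48, 1/36) <- contains code 7/288
  emit 'f', narrow to [1/48, 1/36)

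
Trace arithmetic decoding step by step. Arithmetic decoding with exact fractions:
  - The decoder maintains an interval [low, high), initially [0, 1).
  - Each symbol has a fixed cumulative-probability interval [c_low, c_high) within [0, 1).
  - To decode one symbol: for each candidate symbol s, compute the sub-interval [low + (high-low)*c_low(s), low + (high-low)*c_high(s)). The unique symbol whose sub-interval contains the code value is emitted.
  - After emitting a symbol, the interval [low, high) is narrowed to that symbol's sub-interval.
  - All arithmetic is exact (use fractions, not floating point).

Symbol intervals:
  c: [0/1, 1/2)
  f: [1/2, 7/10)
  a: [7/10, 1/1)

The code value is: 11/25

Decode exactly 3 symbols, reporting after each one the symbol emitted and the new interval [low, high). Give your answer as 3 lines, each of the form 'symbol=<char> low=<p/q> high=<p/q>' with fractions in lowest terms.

Answer: symbol=c low=0/1 high=1/2
symbol=a low=7/20 high=1/2
symbol=f low=17/40 high=91/200

Derivation:
Step 1: interval [0/1, 1/1), width = 1/1 - 0/1 = 1/1
  'c': [0/1 + 1/1*0/1, 0/1 + 1/1*1/2) = [0/1, 1/2) <- contains code 11/25
  'f': [0/1 + 1/1*1/2, 0/1 + 1/1*7/10) = [1/2, 7/10)
  'a': [0/1 + 1/1*7/10, 0/1 + 1/1*1/1) = [7/10, 1/1)
  emit 'c', narrow to [0/1, 1/2)
Step 2: interval [0/1, 1/2), width = 1/2 - 0/1 = 1/2
  'c': [0/1 + 1/2*0/1, 0/1 + 1/2*1/2) = [0/1, 1/4)
  'f': [0/1 + 1/2*1/2, 0/1 + 1/2*7/10) = [1/4, 7/20)
  'a': [0/1 + 1/2*7/10, 0/1 + 1/2*1/1) = [7/20, 1/2) <- contains code 11/25
  emit 'a', narrow to [7/20, 1/2)
Step 3: interval [7/20, 1/2), width = 1/2 - 7/20 = 3/20
  'c': [7/20 + 3/20*0/1, 7/20 + 3/20*1/2) = [7/20, 17/40)
  'f': [7/20 + 3/20*1/2, 7/20 + 3/20*7/10) = [17/40, 91/200) <- contains code 11/25
  'a': [7/20 + 3/20*7/10, 7/20 + 3/20*1/1) = [91/200, 1/2)
  emit 'f', narrow to [17/40, 91/200)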